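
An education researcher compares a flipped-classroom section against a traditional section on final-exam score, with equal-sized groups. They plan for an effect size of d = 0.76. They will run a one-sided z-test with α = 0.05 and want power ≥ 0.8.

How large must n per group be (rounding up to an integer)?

Set Φ(δ − 1.645) = 0.8; then δ − 1.645 = Φ⁻¹(0.8) = 0.842, giving δ = 2.486.
δ = d·√(n/2) ⇒ n = 2(δ/d)² = 2 × (2.486 / 0.76)² = 21.41.
Round up to the next whole unit.

n = 22 per group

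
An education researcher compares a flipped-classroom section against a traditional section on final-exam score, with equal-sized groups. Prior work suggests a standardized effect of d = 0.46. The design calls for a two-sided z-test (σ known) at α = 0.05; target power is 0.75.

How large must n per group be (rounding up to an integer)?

n = 66 per group

For power 0.75 need Φ(δ − z_{0.025}) = 0.75, so δ = z_{0.025} + z_{0.25} = 1.960 + 0.674 = 2.634.
(For δ > 0 the lower-tail rejection region contributes negligibly to power, so the one-term inversion is standard.)
δ = d·√(n/2) ⇒ n = 2(δ/d)² = 2 × (2.634 / 0.46)² = 65.60.
Rounding up, n = 66 per group.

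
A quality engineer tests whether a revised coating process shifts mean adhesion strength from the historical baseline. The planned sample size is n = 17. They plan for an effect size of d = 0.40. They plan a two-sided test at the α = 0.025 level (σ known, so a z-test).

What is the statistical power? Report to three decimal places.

Noncentrality parameter: δ = d·√n = 0.40 × √17 = 1.6492
Critical value for a two-sided test at α = 0.025: z_{α/2} = 2.241.
Power = Φ(δ − 2.241) + Φ(−δ − 2.241) = Φ(-0.592) + Φ(-3.891) = 0.2769 + 0.0000 = 0.2769.

Power ≈ 0.277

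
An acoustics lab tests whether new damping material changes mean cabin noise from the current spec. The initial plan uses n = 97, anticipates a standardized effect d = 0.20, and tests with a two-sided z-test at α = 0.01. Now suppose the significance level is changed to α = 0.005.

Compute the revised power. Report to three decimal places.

δ = d·√n = 0.20 × √97 = 1.9698 (unchanged). New critical value: z_{0.0025} = 2.807.
Revised power = Φ(δ − 2.807) + Φ(−δ − 2.807) = Φ(-0.837) + Φ(-4.777) = 0.2012 + 0.0000 = 0.2012.

Power ≈ 0.201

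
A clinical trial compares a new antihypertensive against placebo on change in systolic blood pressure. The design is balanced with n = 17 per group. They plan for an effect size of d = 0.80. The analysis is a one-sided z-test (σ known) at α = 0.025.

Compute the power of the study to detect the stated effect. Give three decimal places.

Power ≈ 0.645

Noncentrality parameter: δ = d·√(n/2) = 0.80 × √(17/2) = 2.3324
Critical value for a one-sided test at α = 0.025: z_α = 1.960.
Power = P(Z > 1.960 − δ) = Φ(0.372) = 0.6452.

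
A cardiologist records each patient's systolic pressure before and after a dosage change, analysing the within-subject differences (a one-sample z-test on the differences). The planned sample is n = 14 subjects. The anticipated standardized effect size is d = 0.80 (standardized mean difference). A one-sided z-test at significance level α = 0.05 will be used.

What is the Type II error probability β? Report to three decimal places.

Noncentrality parameter: δ = d·√n = 0.80 × √14 = 2.9933
One-sided α = 0.05 → critical value z_{0.05} = 1.645.
Power = P(Z > 1.645 − δ) = Φ(1.348) = 0.9112.
Type II error: β = 1 − power = 1 − 0.9112 = 0.0888.

β ≈ 0.089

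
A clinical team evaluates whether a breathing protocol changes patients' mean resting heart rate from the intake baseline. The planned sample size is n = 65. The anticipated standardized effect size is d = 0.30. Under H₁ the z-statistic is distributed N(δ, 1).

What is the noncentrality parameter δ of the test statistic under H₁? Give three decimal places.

δ ≈ 2.419

δ = d·√n = 0.30 × √65 = 2.4187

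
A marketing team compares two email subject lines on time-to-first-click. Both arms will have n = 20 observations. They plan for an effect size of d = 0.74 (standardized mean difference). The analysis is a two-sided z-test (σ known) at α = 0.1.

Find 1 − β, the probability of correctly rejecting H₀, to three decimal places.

Noncentrality parameter: δ = d·√(n/2) = 0.74 × √(20/2) = 2.3401
Critical value for a two-sided test at α = 0.1: z_{α/2} = 1.645.
Power = Φ(δ − 1.645) + Φ(−δ − 1.645) = Φ(0.695) + Φ(-3.985) = 0.7565 + 0.0000 = 0.7566.

Power ≈ 0.757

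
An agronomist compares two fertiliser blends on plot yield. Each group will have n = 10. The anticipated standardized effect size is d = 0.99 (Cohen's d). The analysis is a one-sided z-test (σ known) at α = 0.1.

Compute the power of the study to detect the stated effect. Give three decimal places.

Noncentrality parameter: δ = d·√(n/2) = 0.99 × √(10/2) = 2.2137
One-sided α = 0.1 → critical value z_{0.1} = 1.282.
Power = Φ(δ − 1.282) = Φ(0.932) = 0.8244.

Power ≈ 0.824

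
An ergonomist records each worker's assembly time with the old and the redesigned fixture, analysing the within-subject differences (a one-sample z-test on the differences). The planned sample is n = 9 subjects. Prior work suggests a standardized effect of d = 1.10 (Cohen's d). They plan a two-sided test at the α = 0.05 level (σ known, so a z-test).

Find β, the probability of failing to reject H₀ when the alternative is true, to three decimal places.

β ≈ 0.090

Noncentrality parameter: δ = d·√n = 1.10 × √9 = 3.3000
Critical value for a two-sided test at α = 0.05: z_{α/2} = 1.960.
Power = Φ(δ − 1.960) + Φ(−δ − 1.960) = Φ(1.340) + Φ(-5.260) = 0.9099 + 0.0000 = 0.9099.
Type II error: β = 1 − power = 1 − 0.9099 = 0.0901.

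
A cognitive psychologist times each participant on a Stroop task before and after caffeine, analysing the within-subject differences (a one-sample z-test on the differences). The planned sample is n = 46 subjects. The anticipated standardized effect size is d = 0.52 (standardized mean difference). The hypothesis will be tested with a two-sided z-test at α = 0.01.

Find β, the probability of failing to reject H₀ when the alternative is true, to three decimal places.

Noncentrality parameter: λ = d·√n = 0.52 × √46 = 3.5268
Critical value for a two-sided test at α = 0.01: z_{α/2} = 2.576.
Power = Φ(λ − 2.576) + Φ(−λ − 2.576) = Φ(0.951) + Φ(-6.103) = 0.8292 + 0.0000 = 0.8292.
Type II error: β = 1 − power = 1 − 0.8292 = 0.1708.

β ≈ 0.171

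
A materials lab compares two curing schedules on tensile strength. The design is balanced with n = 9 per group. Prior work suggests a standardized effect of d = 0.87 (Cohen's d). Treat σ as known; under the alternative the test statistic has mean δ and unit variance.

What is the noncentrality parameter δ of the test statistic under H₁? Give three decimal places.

δ ≈ 1.846

The noncentrality parameter scales effect size by the design's sample-size factor: δ = d·√(n/2) = 0.87 × √(9/2) = 1.8455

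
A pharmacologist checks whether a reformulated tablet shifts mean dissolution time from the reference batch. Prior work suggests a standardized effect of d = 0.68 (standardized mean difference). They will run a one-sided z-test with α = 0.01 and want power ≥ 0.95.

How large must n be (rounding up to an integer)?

n = 35

Set Φ(δ − 2.326) = 0.95; then δ − 2.326 = Φ⁻¹(0.95) = 1.645, giving δ = 3.971.
δ = d·√n ⇒ n = (δ/d)² = (3.971 / 0.68)² = 34.11.
Rounding up, n = 35.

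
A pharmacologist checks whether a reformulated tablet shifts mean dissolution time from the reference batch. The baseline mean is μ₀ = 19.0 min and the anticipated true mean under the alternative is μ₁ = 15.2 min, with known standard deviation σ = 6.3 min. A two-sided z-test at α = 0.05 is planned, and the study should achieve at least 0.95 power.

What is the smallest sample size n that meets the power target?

n = 36

Standardized effect: d = |μ₁ − μ₀| / σ = |15.2 − 19.0| / 6.3 = 0.6032
Set Φ(δ − 1.960) = 0.95; then δ − 1.960 = Φ⁻¹(0.95) = 1.645, giving δ = 3.605.
(The Φ(−δ − z_{α/2}) term is vanishingly small for δ > 0 and is dropped in the standard sample-size formula.)
δ = d·√n ⇒ n = (δ/d)² = (3.605 / 0.6032)² = 35.72.
Rounding up, n = 36.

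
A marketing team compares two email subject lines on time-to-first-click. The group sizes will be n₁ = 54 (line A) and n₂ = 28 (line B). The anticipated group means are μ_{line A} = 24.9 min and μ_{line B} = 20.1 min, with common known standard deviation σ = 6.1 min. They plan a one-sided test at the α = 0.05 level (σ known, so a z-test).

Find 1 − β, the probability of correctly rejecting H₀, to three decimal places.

Standardized effect: d = |μ_{line A} − μ_{line B}| / σ = |24.9 − 20.1| / 6.1 = 0.7869
Noncentrality parameter: λ = d / √(1/n₁ + 1/n₂) = 0.7869 / √(1/54 + 1/28) = 3.3789
Critical value for a one-sided test at α = 0.05: z_α = 1.645.
Power = Φ(λ − 1.645) = Φ(1.734) = 0.9585.

Power ≈ 0.959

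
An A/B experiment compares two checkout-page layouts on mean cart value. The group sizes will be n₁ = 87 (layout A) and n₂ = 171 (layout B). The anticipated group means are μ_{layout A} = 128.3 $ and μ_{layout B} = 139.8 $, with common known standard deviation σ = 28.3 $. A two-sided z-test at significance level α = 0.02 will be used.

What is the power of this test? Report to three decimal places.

Standardized effect: d = |μ_{layout A} − μ_{layout B}| / σ = |128.3 − 139.8| / 28.3 = 0.4064
Noncentrality parameter: δ = d / √(1/n₁ + 1/n₂) = 0.4064 / √(1/87 + 1/171) = 3.0857
Two-sided α = 0.02 → critical value z_{0.01} = 2.326.
Power = Φ(δ − 2.326) + Φ(−δ − 2.326) = Φ(0.759) + Φ(-5.412) = 0.7762 + 0.0000 = 0.7762.

Power ≈ 0.776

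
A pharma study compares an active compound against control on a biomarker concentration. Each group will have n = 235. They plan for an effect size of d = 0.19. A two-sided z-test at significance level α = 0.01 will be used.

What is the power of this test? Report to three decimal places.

Noncentrality parameter: δ = d·√(n/2) = 0.19 × √(235/2) = 2.0596
Two-sided α = 0.01 → critical value z_{0.005} = 2.576.
Power = Φ(δ − 2.576) + Φ(−δ − 2.576) = Φ(-0.516) + Φ(-4.635) = 0.3028 + 0.0000 = 0.3028.

Power ≈ 0.303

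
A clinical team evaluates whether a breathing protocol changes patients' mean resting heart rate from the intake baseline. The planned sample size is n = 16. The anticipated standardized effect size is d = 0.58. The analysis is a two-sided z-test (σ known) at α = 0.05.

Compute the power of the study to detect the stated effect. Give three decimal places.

Noncentrality parameter: λ = d·√n = 0.58 × √16 = 2.3200
Critical value for a two-sided test at α = 0.05: z_{α/2} = 1.960.
Power = Φ(λ − 1.960) + Φ(−λ − 1.960) = Φ(0.360) + Φ(-4.280) = 0.6406 + 0.0000 = 0.6406.

Power ≈ 0.641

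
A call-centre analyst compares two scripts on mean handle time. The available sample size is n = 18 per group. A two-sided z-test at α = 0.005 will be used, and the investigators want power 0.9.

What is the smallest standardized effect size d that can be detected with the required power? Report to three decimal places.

d ≈ 1.363

Required noncentrality: δ = z_{0.0025} + z_{0.10} = 2.807 + 1.282 = 4.089.
(The second rejection-region term Φ(−δ − z_{α/2}) is negligible and dropped.)
δ = d·√(n/2) ⇒ d = δ/√(n/2) = 4.089/√(18/2) = 1.3629.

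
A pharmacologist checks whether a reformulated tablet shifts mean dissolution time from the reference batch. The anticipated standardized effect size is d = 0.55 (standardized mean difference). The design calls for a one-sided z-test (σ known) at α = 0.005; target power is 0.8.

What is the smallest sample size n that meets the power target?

n = 39

Set Φ(δ − 2.576) = 0.8; then δ − 2.576 = Φ⁻¹(0.8) = 0.842, giving δ = 3.417.
δ = d·√n ⇒ n = (δ/d)² = (3.417 / 0.55)² = 38.61.
Round up to the next whole unit.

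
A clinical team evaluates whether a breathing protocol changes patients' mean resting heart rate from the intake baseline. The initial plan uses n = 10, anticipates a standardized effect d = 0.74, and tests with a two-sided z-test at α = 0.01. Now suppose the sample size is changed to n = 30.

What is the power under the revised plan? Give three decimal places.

Power ≈ 0.930

With n = 30: δ = d·√n = 0.74 × √30 = 4.0531. Critical value z_{0.005} = 2.576.
Revised power = Φ(δ − 2.576) + Φ(−δ − 2.576) = Φ(1.477) + Φ(-6.629) = 0.9302 + 0.0000 = 0.9302.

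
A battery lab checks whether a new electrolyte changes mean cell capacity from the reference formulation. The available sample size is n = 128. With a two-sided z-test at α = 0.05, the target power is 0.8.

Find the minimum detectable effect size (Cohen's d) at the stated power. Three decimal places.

Required noncentrality: δ = z_{0.025} + z_{0.20} = 1.960 + 0.842 = 2.802.
(The second rejection-region term Φ(−δ − z_{α/2}) is negligible and dropped.)
δ = d·√n ⇒ d = δ/√n = 2.802/√128 = 0.2476.

d ≈ 0.248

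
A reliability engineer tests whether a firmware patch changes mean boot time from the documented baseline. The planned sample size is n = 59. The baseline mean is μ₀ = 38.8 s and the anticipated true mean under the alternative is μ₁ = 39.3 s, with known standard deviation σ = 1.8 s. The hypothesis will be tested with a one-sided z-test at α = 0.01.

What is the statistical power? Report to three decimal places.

Standardized effect: d = |μ₁ − μ₀| / σ = |39.3 − 38.8| / 1.8 = 0.2778
Noncentrality parameter: δ = d·√n = 0.2778 × √59 = 2.1337
One-sided α = 0.01 → critical value z_{0.01} = 2.326.
Power = Φ(δ − 2.326) = Φ(-0.193) = 0.4236.

Power ≈ 0.424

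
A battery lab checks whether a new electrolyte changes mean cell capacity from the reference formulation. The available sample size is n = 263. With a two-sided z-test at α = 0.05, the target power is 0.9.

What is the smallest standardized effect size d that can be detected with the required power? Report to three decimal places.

d ≈ 0.200

Need Φ(δ − 1.960) = 0.9, so δ = 1.960 + 1.282 = 3.242.
(The second rejection-region term Φ(−δ − z_{α/2}) is negligible and dropped.)
δ = d·√n ⇒ d = δ/√n = 3.242/√263 = 0.1999.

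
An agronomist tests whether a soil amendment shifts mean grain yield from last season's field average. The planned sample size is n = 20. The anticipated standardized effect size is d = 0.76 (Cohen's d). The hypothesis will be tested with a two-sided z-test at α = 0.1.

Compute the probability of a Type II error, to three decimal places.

Noncentrality parameter: δ = d·√n = 0.76 × √20 = 3.3988
Critical value for a two-sided test at α = 0.1: z_{α/2} = 1.645.
Power = Φ(δ − 1.645) + Φ(−δ − 1.645) = Φ(1.754) + Φ(-5.044) = 0.9603 + 0.0000 = 0.9603.
Type II error: β = 1 − power = 1 − 0.9603 = 0.0397.

β ≈ 0.040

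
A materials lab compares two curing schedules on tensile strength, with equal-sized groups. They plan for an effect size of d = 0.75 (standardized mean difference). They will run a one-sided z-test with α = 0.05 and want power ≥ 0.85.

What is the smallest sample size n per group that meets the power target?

n = 26 per group

For power 0.85 need Φ(δ − z_{0.05}) = 0.85, so δ = z_{0.05} + z_{0.15} = 1.645 + 1.036 = 2.681.
δ = d·√(n/2) ⇒ n = 2(δ/d)² = 2 × (2.681 / 0.75)² = 25.56.
Rounding up, n = 26 per group.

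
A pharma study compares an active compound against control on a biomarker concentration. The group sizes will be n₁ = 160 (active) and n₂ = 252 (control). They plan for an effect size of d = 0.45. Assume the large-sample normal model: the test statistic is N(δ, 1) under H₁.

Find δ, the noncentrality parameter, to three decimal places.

δ ≈ 4.452

The noncentrality parameter scales effect size by the design's sample-size factor: δ = d / √(1/n₁ + 1/n₂) = 0.45 / √(1/160 + 1/252) = 4.4517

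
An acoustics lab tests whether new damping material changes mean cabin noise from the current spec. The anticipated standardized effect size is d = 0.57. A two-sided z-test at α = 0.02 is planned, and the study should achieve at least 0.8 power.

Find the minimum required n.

n = 31

Set Φ(δ − 2.326) = 0.8; then δ − 2.326 = Φ⁻¹(0.8) = 0.842, giving δ = 3.168.
(Ignoring the negligible lower-tail rejection probability gives the usual closed-form inversion.)
δ = d·√n ⇒ n = (δ/d)² = (3.168 / 0.57)² = 30.89.
Round up to the next whole unit.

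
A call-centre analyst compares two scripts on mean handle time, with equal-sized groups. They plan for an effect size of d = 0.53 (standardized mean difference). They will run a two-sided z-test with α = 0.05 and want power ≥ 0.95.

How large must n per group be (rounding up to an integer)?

Set Φ(δ − 1.960) = 0.95; then δ − 1.960 = Φ⁻¹(0.95) = 1.645, giving δ = 3.605.
(For δ > 0 the lower-tail rejection region contributes negligibly to power, so the one-term inversion is standard.)
δ = d·√(n/2) ⇒ n = 2(δ/d)² = 2 × (3.605 / 0.53)² = 92.52.
Rounding up, n = 93 per group.

n = 93 per group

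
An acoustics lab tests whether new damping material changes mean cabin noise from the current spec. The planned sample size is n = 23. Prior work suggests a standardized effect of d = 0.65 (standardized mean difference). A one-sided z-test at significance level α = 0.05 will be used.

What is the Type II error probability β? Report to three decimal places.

Noncentrality parameter: δ = d·√n = 0.65 × √23 = 3.1173
One-sided α = 0.05 → critical value z_{0.05} = 1.645.
Power = Φ(δ − 1.645) = Φ(1.472) = 0.9295.
Type II error: β = 1 − power = 1 − 0.9295 = 0.0705.

β ≈ 0.070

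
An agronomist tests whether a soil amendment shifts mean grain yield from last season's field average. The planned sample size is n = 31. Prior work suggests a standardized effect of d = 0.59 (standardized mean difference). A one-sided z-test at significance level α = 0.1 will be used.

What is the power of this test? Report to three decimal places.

Power ≈ 0.977

Noncentrality parameter: δ = d·√n = 0.59 × √31 = 3.2850
Critical value for a one-sided test at α = 0.1: z_α = 1.282.
Power = P(Z > 1.282 − δ) = Φ(2.003) = 0.9774.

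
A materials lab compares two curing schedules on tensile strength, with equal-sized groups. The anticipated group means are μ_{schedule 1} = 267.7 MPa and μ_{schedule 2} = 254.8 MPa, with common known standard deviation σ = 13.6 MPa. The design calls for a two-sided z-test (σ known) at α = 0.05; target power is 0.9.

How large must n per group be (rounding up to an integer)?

Standardized effect: d = |μ_{schedule 1} − μ_{schedule 2}| / σ = |267.7 − 254.8| / 13.6 = 0.9485
Set Φ(δ − 1.960) = 0.9; then δ − 1.960 = Φ⁻¹(0.9) = 1.282, giving δ = 3.242.
(For δ > 0 the lower-tail rejection region contributes negligibly to power, so the one-term inversion is standard.)
δ = d·√(n/2) ⇒ n = 2(δ/d)² = 2 × (3.242 / 0.9485)² = 23.36.
Round up to the next whole unit.

n = 24 per group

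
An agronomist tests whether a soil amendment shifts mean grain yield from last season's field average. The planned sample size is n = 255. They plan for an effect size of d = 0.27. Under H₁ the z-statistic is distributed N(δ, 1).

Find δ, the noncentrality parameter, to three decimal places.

The noncentrality parameter scales effect size by the design's sample-size factor: δ = d·√n = 0.27 × √255 = 4.3116

δ ≈ 4.312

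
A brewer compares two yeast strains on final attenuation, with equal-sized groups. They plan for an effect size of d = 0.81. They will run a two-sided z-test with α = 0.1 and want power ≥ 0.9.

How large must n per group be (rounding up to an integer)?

For power 0.9 need Φ(δ − z_{0.05}) = 0.9, so δ = z_{0.05} + z_{0.10} = 1.645 + 1.282 = 2.926.
(For δ > 0 the lower-tail rejection region contributes negligibly to power, so the one-term inversion is standard.)
δ = d·√(n/2) ⇒ n = 2(δ/d)² = 2 × (2.926 / 0.81)² = 26.11.
Rounding up, n = 27 per group.

n = 27 per group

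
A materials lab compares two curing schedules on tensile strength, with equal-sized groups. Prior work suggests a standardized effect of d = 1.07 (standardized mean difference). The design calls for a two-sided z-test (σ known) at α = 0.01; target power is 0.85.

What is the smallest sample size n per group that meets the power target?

n = 23 per group

For power 0.85 need Φ(δ − z_{0.005}) = 0.85, so δ = z_{0.005} + z_{0.15} = 2.576 + 1.036 = 3.612.
(For δ > 0 the lower-tail rejection region contributes negligibly to power, so the one-term inversion is standard.)
δ = d·√(n/2) ⇒ n = 2(δ/d)² = 2 × (3.612 / 1.07)² = 22.79.
Round up to the next whole unit.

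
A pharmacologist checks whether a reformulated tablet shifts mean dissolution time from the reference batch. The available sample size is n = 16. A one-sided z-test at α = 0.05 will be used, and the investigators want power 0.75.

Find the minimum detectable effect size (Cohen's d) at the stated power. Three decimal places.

Required noncentrality: δ = z_{0.05} + z_{0.25} = 1.645 + 0.674 = 2.319.
δ = d·√n ⇒ d = δ/√n = 2.319/√16 = 0.5798.

d ≈ 0.580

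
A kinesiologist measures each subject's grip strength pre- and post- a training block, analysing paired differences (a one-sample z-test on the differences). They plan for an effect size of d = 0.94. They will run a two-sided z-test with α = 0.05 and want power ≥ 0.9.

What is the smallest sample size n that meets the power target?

Set Φ(δ − 1.960) = 0.9; then δ − 1.960 = Φ⁻¹(0.9) = 1.282, giving δ = 3.242.
(The Φ(−δ − z_{α/2}) term is vanishingly small for δ > 0 and is dropped in the standard sample-size formula.)
δ = d·√n ⇒ n = (δ/d)² = (3.242 / 0.94)² = 11.89.
Rounding up, n = 12.

n = 12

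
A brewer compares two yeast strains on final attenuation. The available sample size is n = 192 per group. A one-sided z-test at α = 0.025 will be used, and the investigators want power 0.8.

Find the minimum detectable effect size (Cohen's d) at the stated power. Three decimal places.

d ≈ 0.286

Required noncentrality: δ = z_{0.025} + z_{0.20} = 1.960 + 0.842 = 2.802.
δ = d·√(n/2) ⇒ d = δ/√(n/2) = 2.802/√(192/2) = 0.2859.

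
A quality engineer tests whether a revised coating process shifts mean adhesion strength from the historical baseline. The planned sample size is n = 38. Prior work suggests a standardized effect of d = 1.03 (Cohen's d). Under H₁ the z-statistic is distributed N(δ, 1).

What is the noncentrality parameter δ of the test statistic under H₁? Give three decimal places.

δ = d·√n = 1.03 × √38 = 6.3493

δ ≈ 6.349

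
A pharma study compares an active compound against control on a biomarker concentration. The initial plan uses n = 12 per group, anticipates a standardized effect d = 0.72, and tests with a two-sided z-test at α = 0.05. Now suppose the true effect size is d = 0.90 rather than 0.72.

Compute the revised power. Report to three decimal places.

Power ≈ 0.597

With d = 0.90: δ = d·√(n/2) = 0.90 × √(12/2) = 2.2045. Critical value z_{0.025} = 1.960.
Revised power = Φ(δ − 1.960) + Φ(−δ − 1.960) = Φ(0.245) + Φ(-4.165) = 0.5966 + 0.0000 = 0.5966.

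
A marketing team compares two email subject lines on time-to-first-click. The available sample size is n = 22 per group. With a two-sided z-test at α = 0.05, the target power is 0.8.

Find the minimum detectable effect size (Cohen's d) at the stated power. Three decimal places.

d ≈ 0.845

Need Φ(δ − 1.960) = 0.8, so δ = 1.960 + 0.842 = 2.802.
(The second rejection-region term Φ(−δ − z_{α/2}) is negligible and dropped.)
δ = d·√(n/2) ⇒ d = δ/√(n/2) = 2.802/√(22/2) = 0.8447.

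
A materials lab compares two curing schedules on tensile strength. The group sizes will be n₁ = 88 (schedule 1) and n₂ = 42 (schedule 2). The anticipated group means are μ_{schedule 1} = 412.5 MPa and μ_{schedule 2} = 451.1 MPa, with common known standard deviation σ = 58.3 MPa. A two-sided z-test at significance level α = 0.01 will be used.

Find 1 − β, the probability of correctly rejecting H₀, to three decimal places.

Power ≈ 0.830

Standardized effect: d = |μ_{schedule 1} − μ_{schedule 2}| / σ = |412.5 − 451.1| / 58.3 = 0.6621
Noncentrality parameter: δ = d / √(1/n₁ + 1/n₂) = 0.6621 / √(1/88 + 1/42) = 3.5303
Critical value for a two-sided test at α = 0.01: z_{α/2} = 2.576.
Power = Φ(δ − 2.576) + Φ(−δ − 2.576) = Φ(0.954) + Φ(-6.106) = 0.8301 + 0.0000 = 0.8301.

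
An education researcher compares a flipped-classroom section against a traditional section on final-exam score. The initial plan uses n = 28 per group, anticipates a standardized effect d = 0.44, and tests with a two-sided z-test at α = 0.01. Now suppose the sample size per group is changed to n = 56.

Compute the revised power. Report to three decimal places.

Power ≈ 0.402

With n = 56 per group: δ = d·√(n/2) = 0.44 × √(56/2) = 2.3283. Critical value z_{0.005} = 2.576.
Revised power = Φ(δ − 2.576) + Φ(−δ − 2.576) = Φ(-0.248) + Φ(-4.904) = 0.4022 + 0.0000 = 0.4022.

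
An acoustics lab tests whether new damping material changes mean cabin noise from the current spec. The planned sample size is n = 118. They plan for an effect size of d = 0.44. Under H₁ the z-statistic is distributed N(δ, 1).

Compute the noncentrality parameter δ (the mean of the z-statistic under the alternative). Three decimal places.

δ ≈ 4.780

The noncentrality parameter scales effect size by the design's sample-size factor: δ = d·√n = 0.44 × √118 = 4.7796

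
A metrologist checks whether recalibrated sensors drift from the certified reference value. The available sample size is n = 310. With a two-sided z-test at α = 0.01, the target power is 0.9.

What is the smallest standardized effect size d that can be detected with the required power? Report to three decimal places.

Required noncentrality: δ = z_{0.005} + z_{0.10} = 2.576 + 1.282 = 3.857.
(Lower-tail contribution to power is negligible for δ > 0.)
δ = d·√n ⇒ d = δ/√n = 3.857/√310 = 0.2191.

d ≈ 0.219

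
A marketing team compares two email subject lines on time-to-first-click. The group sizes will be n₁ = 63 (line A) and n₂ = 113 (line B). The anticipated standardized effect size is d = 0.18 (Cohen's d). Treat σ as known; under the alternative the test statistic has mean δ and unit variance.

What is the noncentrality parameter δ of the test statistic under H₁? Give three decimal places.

δ ≈ 1.145

δ = d / √(1/n₁ + 1/n₂) = 0.18 / √(1/63 + 1/113) = 1.1448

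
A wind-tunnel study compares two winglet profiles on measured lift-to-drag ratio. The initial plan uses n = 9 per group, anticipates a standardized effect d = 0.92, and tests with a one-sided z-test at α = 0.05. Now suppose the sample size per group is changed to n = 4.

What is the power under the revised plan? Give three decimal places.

With n = 4 per group: δ = d·√(n/2) = 0.92 × √(4/2) = 1.3011. Critical value z_{0.05} = 1.645.
Revised power = P(Z > 1.645 − δ) = Φ(-0.344) = 0.3655.

Power ≈ 0.366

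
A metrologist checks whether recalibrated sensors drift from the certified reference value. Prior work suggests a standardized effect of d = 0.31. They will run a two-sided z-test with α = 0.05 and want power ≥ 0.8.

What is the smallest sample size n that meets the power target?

n = 82

Set Φ(δ − 1.960) = 0.8; then δ − 1.960 = Φ⁻¹(0.8) = 0.842, giving δ = 2.802.
(For δ > 0 the lower-tail rejection region contributes negligibly to power, so the one-term inversion is standard.)
δ = d·√n ⇒ n = (δ/d)² = (2.802 / 0.31)² = 81.67.
Rounding up, n = 82.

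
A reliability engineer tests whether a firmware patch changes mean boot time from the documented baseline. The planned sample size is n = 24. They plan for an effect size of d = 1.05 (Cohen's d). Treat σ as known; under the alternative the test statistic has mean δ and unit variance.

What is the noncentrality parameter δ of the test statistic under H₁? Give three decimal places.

δ = d·√n = 1.05 × √24 = 5.1439

δ ≈ 5.144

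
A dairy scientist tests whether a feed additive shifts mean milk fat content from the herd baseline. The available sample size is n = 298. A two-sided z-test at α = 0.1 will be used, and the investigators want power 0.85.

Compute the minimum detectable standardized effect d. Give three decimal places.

d ≈ 0.155

Required noncentrality: δ = z_{0.05} + z_{0.15} = 1.645 + 1.036 = 2.681.
(The second rejection-region term Φ(−δ − z_{α/2}) is negligible and dropped.)
δ = d·√n ⇒ d = δ/√n = 2.681/√298 = 0.1553.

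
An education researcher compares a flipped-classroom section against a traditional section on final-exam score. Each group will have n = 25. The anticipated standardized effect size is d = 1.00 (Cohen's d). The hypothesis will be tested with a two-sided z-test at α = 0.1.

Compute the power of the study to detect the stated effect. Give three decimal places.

Power ≈ 0.971

Noncentrality parameter: δ = d·√(n/2) = 1.00 × √(25/2) = 3.5355
Critical value for a two-sided test at α = 0.1: z_{α/2} = 1.645.
Power = Φ(δ − 1.645) + Φ(−δ − 1.645) = Φ(1.891) + Φ(-5.180) = 0.9707 + 0.0000 = 0.9707.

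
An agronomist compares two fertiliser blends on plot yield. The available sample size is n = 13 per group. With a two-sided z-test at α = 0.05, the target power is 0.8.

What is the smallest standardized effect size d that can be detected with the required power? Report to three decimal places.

d ≈ 1.099

Required noncentrality: δ = z_{0.025} + z_{0.20} = 1.960 + 0.842 = 2.802.
(The second rejection-region term Φ(−δ − z_{α/2}) is negligible and dropped.)
δ = d·√(n/2) ⇒ d = δ/√(n/2) = 2.802/√(13/2) = 1.0989.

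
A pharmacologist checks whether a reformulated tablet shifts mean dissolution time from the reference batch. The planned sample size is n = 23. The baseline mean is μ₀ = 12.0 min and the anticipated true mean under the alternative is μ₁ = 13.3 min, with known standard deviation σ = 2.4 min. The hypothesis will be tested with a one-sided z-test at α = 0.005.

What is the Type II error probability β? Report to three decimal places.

β ≈ 0.491

Standardized effect: d = |μ₁ − μ₀| / σ = |13.3 − 12.0| / 2.4 = 0.5417
Noncentrality parameter: δ = d·√n = 0.5417 × √23 = 2.5977
One-sided α = 0.005 → critical value z_{0.005} = 2.576.
Power = P(Z > 2.576 − δ) = Φ(0.022) = 0.5087.
Type II error: β = 1 − power = 1 − 0.5087 = 0.4913.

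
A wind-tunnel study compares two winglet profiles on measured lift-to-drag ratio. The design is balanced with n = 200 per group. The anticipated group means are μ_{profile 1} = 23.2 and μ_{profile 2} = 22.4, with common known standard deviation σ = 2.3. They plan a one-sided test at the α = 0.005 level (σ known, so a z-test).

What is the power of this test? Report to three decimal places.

Power ≈ 0.817

Standardized effect: d = |μ_{profile 1} − μ_{profile 2}| / σ = |23.2 − 22.4| / 2.3 = 0.3478
Noncentrality parameter: δ = d·√(n/2) = 0.3478 × √(200/2) = 3.4783
One-sided α = 0.005 → critical value z_{0.005} = 2.576.
Power = Φ(δ − 2.576) = Φ(0.902) = 0.8166.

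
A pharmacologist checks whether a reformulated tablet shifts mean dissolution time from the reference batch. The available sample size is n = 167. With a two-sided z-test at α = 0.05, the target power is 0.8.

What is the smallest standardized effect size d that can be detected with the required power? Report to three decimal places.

Required noncentrality: δ = z_{0.025} + z_{0.20} = 1.960 + 0.842 = 2.802.
(Lower-tail contribution to power is negligible for δ > 0.)
δ = d·√n ⇒ d = δ/√n = 2.802/√167 = 0.2168.

d ≈ 0.217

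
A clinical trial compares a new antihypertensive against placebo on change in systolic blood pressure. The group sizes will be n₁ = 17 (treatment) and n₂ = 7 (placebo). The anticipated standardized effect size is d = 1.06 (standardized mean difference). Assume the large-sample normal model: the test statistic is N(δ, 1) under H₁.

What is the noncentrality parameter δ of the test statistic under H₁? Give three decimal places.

δ ≈ 2.360

The noncentrality parameter scales effect size by the design's sample-size factor: δ = d / √(1/n₁ + 1/n₂) = 1.06 / √(1/17 + 1/7) = 2.3603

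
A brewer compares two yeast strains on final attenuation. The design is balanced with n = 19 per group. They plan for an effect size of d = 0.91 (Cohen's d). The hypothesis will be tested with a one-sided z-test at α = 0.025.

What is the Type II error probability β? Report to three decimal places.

β ≈ 0.199

Noncentrality parameter: δ = d·√(n/2) = 0.91 × √(19/2) = 2.8048
One-sided α = 0.025 → critical value z_{0.025} = 1.960.
Power = Φ(δ − 1.960) = Φ(0.845) = 0.8009.
Type II error: β = 1 − power = 1 − 0.8009 = 0.1991.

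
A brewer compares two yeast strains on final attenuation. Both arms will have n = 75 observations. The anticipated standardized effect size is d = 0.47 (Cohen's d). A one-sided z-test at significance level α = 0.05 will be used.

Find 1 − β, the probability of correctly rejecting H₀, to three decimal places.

Power ≈ 0.891

Noncentrality parameter: δ = d·√(n/2) = 0.47 × √(75/2) = 2.8782
One-sided α = 0.05 → critical value z_{0.05} = 1.645.
Power = Φ(δ − 1.645) = Φ(1.233) = 0.8913.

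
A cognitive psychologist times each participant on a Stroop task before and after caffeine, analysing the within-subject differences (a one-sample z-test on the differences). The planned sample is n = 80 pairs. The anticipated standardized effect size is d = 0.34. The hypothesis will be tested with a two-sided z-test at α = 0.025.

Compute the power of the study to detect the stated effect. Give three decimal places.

Power ≈ 0.788

Noncentrality parameter: δ = d·√n = 0.34 × √80 = 3.0411
Critical value for a two-sided test at α = 0.025: z_{α/2} = 2.241.
Power = Φ(δ − 2.241) + Φ(−δ − 2.241) = Φ(0.800) + Φ(-5.282) = 0.7880 + 0.0000 = 0.7880.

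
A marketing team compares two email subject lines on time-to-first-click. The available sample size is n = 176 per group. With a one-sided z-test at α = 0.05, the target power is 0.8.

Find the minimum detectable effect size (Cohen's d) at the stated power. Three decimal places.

Required noncentrality: δ = z_{0.05} + z_{0.20} = 1.645 + 0.842 = 2.486.
δ = d·√(n/2) ⇒ d = δ/√(n/2) = 2.486/√(176/2) = 0.2651.

d ≈ 0.265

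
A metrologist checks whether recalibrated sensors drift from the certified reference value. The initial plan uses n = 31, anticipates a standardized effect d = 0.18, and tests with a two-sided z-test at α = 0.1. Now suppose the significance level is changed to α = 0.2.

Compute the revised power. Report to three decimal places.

δ = d·√n = 0.18 × √31 = 1.0022 (unchanged). New critical value: z_{0.1} = 1.282.
Revised power = Φ(δ − 1.282) + Φ(−δ − 1.282) = Φ(-0.279) + Φ(-2.284) = 0.3900 + 0.0112 = 0.4012.

Power ≈ 0.401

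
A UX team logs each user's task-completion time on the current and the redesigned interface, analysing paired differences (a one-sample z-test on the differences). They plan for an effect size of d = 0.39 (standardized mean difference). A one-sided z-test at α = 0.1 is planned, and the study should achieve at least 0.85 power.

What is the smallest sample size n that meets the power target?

n = 36

Set Φ(δ − 1.282) = 0.85; then δ − 1.282 = Φ⁻¹(0.85) = 1.036, giving δ = 2.318.
δ = d·√n ⇒ n = (δ/d)² = (2.318 / 0.39)² = 35.33.
Round up to the next whole unit.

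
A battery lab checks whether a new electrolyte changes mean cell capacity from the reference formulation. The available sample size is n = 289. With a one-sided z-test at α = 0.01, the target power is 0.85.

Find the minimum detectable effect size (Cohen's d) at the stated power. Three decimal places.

d ≈ 0.198

Required noncentrality: δ = z_{0.01} + z_{0.15} = 2.326 + 1.036 = 3.363.
δ = d·√n ⇒ d = δ/√n = 3.363/√289 = 0.1978.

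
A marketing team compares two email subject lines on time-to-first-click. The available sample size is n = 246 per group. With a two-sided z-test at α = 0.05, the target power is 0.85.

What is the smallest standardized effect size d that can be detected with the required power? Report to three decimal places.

d ≈ 0.270

Need Φ(δ − 1.960) = 0.85, so δ = 1.960 + 1.036 = 2.996.
(Lower-tail contribution to power is negligible for δ > 0.)
δ = d·√(n/2) ⇒ d = δ/√(n/2) = 2.996/√(246/2) = 0.2702.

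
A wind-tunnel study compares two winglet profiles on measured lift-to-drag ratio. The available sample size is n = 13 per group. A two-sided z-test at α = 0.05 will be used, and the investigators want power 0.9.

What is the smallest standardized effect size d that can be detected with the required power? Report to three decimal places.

d ≈ 1.271

Need Φ(δ − 1.960) = 0.9, so δ = 1.960 + 1.282 = 3.242.
(The second rejection-region term Φ(−δ − z_{α/2}) is negligible and dropped.)
δ = d·√(n/2) ⇒ d = δ/√(n/2) = 3.242/√(13/2) = 1.2714.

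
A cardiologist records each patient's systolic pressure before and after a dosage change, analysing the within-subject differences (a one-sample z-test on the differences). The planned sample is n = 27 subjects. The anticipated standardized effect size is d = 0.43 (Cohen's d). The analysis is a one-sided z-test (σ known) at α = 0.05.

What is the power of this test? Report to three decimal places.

Noncentrality parameter: δ = d·√n = 0.43 × √27 = 2.2343
One-sided α = 0.05 → critical value z_{0.05} = 1.645.
Power = Φ(δ − 1.645) = Φ(0.589) = 0.7222.

Power ≈ 0.722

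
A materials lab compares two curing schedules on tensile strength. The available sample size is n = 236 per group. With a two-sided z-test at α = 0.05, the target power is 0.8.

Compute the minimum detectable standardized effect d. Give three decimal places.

d ≈ 0.258

Required noncentrality: δ = z_{0.025} + z_{0.20} = 1.960 + 0.842 = 2.802.
(Lower-tail contribution to power is negligible for δ > 0.)
δ = d·√(n/2) ⇒ d = δ/√(n/2) = 2.802/√(236/2) = 0.2579.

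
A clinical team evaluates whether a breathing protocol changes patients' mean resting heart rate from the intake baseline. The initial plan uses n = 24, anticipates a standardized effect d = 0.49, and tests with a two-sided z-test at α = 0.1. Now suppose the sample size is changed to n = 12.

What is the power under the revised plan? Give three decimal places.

With n = 12: δ = d·√n = 0.49 × √12 = 1.6974. Critical value z_{0.05} = 1.645.
Revised power = Φ(δ − 1.645) + Φ(−δ − 1.645) = Φ(0.053) + Φ(-3.342) = 0.5210 + 0.0004 = 0.5214.

Power ≈ 0.521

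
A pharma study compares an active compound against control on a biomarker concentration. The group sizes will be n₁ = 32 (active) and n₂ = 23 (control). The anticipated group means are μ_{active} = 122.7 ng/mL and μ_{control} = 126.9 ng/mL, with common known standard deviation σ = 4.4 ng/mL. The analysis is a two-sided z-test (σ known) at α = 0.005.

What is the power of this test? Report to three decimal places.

Power ≈ 0.753

Standardized effect: d = |μ_{active} − μ_{control}| / σ = |122.7 − 126.9| / 4.4 = 0.9545
Noncentrality parameter: δ = d / √(1/n₁ + 1/n₂) = 0.9545 / √(1/32 + 1/23) = 3.4918
Two-sided α = 0.005 → critical value z_{0.0025} = 2.807.
Power = Φ(δ − 2.807) + Φ(−δ − 2.807) = Φ(0.685) + Φ(-6.299) = 0.7533 + 0.0000 = 0.7533.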